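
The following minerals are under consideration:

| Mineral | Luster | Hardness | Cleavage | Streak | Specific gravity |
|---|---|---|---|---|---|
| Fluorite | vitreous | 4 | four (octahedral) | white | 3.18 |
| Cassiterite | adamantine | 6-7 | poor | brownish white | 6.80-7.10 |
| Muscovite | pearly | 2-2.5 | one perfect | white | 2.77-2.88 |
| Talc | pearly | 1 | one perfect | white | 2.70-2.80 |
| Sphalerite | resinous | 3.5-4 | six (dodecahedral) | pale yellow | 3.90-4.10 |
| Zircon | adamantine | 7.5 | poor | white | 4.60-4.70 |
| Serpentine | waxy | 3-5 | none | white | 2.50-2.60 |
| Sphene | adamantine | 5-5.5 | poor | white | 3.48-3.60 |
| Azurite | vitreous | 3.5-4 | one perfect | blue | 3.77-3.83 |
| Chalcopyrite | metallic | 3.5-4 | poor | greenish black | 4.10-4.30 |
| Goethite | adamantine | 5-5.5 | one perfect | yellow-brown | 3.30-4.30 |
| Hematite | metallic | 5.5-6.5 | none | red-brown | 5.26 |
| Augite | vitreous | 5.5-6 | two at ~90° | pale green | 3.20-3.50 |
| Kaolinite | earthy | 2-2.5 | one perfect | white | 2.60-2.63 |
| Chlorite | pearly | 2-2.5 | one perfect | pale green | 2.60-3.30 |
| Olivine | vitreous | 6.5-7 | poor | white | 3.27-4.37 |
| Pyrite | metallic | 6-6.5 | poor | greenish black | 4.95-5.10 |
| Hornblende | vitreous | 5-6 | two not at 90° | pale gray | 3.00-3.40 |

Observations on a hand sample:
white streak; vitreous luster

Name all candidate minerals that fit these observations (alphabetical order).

Fluorite, Olivine

White streak: narrows the field to Fluorite, Muscovite, Talc, Zircon, Serpentine, Sphene, Kaolinite, Olivine.
Vitreous luster: only Fluorite, Olivine remain.
The minerals that satisfy all observations are Fluorite, Olivine.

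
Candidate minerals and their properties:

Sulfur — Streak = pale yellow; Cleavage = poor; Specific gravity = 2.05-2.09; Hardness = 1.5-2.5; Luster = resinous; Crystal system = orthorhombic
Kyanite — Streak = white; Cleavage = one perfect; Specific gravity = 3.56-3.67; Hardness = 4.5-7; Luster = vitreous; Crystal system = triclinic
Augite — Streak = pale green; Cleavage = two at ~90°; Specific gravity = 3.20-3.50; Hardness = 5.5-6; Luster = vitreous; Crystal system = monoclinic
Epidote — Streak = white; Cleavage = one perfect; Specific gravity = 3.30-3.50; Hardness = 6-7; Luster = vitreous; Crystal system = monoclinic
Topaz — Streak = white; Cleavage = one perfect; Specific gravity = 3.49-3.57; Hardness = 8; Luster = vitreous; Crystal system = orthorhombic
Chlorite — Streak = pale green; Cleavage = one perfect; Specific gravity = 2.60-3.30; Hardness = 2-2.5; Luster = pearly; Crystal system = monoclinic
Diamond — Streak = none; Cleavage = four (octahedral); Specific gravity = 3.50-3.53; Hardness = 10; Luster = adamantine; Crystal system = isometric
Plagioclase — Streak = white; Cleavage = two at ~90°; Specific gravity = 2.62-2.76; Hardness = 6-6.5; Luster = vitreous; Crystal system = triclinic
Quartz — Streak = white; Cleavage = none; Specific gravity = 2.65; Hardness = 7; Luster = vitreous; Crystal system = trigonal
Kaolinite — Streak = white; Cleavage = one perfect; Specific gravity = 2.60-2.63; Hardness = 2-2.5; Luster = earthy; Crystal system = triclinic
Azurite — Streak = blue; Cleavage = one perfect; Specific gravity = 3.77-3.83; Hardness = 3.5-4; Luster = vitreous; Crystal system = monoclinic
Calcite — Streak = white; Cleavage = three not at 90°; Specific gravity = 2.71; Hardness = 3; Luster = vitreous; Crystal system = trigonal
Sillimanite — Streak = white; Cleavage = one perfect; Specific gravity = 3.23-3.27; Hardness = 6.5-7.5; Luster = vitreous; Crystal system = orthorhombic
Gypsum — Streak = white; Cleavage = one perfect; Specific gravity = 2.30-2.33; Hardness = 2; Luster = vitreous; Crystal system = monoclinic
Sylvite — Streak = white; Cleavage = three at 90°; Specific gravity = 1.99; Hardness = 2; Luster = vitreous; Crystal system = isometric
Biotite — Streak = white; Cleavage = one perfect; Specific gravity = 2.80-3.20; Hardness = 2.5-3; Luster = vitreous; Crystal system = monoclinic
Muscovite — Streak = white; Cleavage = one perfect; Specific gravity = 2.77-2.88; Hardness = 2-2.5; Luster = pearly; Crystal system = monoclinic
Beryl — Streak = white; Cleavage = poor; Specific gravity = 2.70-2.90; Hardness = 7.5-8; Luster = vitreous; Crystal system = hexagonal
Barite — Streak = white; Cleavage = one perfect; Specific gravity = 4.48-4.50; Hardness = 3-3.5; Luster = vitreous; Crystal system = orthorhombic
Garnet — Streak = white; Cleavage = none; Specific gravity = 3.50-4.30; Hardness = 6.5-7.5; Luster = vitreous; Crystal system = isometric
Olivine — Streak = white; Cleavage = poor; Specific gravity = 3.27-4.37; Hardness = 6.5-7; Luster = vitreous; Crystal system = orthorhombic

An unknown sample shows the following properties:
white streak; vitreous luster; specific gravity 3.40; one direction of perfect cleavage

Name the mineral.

Epidote

White streak eliminates Sulfur, Augite, Chlorite, Diamond, Azurite.
Vitreous luster eliminates Kaolinite, Muscovite.
Specific gravity 3.40 — narrows the field to Epidote, Olivine.
One direction of perfect cleavage rules out Olivine.
Epidote is the sole remaining match.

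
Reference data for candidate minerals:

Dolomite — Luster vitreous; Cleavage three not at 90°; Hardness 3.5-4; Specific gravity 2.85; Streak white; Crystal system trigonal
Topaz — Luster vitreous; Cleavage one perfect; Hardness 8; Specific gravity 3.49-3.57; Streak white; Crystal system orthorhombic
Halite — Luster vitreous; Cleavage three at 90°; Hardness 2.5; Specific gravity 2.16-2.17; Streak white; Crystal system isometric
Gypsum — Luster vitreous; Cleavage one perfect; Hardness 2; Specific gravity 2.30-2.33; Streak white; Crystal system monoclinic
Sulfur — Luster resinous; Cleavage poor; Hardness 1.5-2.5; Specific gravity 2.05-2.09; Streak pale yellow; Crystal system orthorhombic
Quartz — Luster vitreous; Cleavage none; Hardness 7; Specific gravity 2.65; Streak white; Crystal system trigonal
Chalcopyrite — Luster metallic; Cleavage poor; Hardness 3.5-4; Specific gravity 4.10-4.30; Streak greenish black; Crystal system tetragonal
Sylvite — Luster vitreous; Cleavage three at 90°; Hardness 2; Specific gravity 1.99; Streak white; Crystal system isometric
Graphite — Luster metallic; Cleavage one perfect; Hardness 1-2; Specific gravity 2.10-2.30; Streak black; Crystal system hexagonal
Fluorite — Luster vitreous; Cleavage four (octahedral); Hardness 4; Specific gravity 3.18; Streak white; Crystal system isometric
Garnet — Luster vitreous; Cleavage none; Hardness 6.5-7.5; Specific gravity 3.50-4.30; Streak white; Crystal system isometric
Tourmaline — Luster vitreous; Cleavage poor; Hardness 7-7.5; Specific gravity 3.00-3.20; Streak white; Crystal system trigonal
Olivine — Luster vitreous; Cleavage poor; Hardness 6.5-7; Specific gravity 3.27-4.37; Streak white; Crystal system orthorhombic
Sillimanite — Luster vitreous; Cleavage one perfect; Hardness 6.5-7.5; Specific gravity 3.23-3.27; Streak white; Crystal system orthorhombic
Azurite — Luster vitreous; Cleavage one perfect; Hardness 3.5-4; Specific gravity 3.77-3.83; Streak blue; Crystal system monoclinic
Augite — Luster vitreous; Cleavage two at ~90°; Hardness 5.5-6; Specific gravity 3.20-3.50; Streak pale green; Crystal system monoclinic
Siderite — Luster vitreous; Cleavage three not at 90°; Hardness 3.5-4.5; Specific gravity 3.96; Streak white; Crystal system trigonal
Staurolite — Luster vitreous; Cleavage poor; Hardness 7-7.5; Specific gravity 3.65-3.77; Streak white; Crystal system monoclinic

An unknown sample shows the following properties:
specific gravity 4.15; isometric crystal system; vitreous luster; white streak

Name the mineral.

Garnet

Specific gravity 4.15: leaves Chalcopyrite, Garnet, Olivine.
Isometric crystal system: Garnet remains.
Vitreous luster: consistent with all remaining minerals.
White streak: no further eliminations.
The only mineral consistent with every observation is Garnet.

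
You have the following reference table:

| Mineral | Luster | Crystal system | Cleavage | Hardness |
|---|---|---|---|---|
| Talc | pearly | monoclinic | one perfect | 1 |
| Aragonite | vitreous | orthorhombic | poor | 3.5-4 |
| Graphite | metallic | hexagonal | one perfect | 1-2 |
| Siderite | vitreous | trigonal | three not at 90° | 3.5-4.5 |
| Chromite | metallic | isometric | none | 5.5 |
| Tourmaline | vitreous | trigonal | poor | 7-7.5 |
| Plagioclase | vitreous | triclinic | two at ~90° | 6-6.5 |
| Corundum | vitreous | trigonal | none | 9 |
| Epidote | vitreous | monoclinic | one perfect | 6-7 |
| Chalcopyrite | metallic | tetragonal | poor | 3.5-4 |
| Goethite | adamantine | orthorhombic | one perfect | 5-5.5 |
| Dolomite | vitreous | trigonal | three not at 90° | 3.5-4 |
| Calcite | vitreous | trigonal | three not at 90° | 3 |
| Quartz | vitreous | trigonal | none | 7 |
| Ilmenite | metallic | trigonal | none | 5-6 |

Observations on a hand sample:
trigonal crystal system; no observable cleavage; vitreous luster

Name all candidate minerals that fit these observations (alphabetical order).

Corundum, Quartz

Trigonal crystal system — Siderite, Tourmaline, Corundum, Dolomite, Calcite, Quartz, Ilmenite remain.
No observable cleavage — leaves Corundum, Quartz, Ilmenite.
Vitreous luster rules out Ilmenite.
The minerals that satisfy all observations are Corundum, Quartz.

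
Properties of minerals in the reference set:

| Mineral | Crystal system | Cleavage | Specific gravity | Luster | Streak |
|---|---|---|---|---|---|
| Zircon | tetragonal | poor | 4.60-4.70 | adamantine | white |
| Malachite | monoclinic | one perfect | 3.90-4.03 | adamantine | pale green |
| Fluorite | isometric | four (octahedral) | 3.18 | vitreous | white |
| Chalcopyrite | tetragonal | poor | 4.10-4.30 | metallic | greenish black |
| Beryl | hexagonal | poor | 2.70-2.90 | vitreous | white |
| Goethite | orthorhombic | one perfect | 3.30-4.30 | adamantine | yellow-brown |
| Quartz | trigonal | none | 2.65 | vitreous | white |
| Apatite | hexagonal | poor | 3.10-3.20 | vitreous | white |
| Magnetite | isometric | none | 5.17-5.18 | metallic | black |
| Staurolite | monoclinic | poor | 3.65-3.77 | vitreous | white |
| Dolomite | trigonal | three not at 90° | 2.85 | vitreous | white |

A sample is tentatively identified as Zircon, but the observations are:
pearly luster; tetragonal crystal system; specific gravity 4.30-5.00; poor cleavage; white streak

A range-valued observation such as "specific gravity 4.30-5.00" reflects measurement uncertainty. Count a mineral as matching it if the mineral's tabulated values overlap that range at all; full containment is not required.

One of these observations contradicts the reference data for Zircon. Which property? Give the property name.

luster

Pearly luster: Zircon has adamantine luster — inconsistent.
Tetragonal crystal system: Zircon has tetragonal system — matches.
Specific gravity 4.30-5.00: Zircon has SG 4.60-4.70 — matches.
Poor cleavage: Zircon has cleavage poor — matches.
White streak: Zircon has white streak — matches.
The luster is the one property that does not fit.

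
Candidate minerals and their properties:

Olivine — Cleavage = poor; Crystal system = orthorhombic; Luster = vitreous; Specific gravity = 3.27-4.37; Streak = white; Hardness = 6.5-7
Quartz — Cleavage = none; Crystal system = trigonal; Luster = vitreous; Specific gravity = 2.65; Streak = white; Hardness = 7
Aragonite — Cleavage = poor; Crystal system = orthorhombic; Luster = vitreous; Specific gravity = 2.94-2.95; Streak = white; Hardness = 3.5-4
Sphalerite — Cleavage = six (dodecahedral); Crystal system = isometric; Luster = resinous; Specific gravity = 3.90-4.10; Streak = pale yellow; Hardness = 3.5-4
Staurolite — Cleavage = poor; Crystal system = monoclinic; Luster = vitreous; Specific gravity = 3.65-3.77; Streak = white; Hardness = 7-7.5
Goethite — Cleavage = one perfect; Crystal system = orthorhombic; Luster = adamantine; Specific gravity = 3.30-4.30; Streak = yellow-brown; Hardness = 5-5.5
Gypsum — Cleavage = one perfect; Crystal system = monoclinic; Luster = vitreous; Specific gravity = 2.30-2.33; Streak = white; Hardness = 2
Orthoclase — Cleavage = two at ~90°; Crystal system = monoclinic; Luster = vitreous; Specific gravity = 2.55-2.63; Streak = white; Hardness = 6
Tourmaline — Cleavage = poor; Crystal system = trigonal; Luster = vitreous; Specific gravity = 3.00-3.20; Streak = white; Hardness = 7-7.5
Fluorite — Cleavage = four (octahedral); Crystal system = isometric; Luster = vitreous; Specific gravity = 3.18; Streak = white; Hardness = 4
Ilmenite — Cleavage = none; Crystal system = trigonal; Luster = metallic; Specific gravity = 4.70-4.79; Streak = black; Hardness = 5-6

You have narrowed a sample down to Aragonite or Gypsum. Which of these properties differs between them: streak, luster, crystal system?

Streak: both white — no difference.
Luster: both vitreous — no difference.
Crystal system: Aragonite orthorhombic, Gypsum monoclinic — these differ.
Crystal system is the diagnostic property here.

crystal system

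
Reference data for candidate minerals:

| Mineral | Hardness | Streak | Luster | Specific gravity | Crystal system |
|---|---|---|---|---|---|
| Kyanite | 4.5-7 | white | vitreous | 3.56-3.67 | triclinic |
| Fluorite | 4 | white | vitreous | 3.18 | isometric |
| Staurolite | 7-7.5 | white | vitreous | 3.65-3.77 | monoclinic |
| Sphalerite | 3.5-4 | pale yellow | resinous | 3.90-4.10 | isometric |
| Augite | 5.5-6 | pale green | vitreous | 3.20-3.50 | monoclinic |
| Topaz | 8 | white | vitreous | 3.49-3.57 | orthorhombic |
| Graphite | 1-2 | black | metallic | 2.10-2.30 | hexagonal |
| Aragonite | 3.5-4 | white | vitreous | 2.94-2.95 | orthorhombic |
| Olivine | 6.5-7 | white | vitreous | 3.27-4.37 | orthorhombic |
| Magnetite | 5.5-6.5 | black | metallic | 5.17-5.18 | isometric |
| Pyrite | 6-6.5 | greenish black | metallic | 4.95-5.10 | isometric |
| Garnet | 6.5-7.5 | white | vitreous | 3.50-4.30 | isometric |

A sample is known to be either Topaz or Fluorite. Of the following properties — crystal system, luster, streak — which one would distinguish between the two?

crystal system

Crystal system: Topaz orthorhombic, Fluorite isometric — distinct.
Luster: both vitreous — identical.
Streak: both white — identical.
Only crystal system differs between Topaz and Fluorite among the listed tests.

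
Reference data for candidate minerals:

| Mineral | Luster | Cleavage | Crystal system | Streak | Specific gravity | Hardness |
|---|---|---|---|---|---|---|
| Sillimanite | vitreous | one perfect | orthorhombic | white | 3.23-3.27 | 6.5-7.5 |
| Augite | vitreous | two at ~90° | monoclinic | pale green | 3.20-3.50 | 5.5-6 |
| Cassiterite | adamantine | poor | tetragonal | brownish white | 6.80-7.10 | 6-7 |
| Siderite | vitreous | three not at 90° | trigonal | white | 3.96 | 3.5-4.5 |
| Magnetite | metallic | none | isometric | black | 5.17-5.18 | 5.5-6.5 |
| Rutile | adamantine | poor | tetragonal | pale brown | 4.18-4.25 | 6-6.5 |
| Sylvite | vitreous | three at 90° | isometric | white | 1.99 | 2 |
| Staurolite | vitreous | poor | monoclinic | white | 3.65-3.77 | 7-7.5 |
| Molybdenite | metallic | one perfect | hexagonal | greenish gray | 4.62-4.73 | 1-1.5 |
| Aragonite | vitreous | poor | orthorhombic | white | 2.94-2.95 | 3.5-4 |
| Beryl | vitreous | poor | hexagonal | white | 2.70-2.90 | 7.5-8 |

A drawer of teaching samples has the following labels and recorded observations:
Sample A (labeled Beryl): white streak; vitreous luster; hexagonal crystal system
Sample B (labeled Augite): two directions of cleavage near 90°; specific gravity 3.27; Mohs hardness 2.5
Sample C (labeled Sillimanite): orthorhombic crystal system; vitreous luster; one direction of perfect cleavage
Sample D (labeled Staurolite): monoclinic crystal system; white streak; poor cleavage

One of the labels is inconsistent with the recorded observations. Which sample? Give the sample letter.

B

Sample A: observations are consistent with Beryl.
Sample B: Mohs hardness 2.5 is outside the reference for Augite (hardness 5.5-6) — mislabeled.
Sample C: observations are consistent with Sillimanite.
Sample D: observations are consistent with Staurolite.
The mislabeled specimen is B.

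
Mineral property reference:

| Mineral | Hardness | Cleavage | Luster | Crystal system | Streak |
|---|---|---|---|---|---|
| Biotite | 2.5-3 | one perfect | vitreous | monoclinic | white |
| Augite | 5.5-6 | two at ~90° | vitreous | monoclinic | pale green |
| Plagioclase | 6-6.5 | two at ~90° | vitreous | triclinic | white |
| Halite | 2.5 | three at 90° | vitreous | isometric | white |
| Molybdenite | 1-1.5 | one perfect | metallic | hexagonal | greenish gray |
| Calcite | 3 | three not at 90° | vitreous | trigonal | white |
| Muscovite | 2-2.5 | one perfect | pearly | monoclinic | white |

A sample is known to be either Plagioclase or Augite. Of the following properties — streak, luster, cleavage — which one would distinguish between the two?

streak

Streak: Plagioclase white, Augite pale green — different.
Luster: both vitreous — no difference.
Cleavage: both two at ~90° — no difference.
Of the listed properties, streak is the one that separates them.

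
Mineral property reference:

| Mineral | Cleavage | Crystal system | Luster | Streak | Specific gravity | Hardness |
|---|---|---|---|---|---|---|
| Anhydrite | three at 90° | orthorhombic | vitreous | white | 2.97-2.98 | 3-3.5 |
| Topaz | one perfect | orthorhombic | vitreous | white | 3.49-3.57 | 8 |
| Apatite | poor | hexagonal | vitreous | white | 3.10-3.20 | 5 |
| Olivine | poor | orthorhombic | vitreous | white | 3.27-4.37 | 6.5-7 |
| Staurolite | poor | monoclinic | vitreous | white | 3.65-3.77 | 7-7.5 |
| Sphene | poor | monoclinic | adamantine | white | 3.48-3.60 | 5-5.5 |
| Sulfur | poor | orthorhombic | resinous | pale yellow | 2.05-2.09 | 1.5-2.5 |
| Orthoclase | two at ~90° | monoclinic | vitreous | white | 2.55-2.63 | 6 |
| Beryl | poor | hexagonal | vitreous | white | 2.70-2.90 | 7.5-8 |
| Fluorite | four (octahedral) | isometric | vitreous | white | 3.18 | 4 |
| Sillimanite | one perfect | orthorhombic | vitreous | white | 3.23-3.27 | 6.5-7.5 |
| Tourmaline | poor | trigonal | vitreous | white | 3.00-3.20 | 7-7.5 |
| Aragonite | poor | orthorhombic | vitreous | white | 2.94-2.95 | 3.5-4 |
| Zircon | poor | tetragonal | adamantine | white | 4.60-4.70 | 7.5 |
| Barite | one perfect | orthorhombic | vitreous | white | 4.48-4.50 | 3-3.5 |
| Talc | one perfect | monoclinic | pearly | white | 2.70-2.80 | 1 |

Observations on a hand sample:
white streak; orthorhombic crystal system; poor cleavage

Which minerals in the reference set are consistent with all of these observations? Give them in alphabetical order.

White streak rules out Sulfur.
Orthorhombic crystal system: leaves Anhydrite, Topaz, Olivine, Sillimanite, Aragonite, Barite.
Poor cleavage: narrows the field to Olivine, Aragonite.
The minerals that satisfy all observations are Aragonite, Olivine.

Aragonite, Olivine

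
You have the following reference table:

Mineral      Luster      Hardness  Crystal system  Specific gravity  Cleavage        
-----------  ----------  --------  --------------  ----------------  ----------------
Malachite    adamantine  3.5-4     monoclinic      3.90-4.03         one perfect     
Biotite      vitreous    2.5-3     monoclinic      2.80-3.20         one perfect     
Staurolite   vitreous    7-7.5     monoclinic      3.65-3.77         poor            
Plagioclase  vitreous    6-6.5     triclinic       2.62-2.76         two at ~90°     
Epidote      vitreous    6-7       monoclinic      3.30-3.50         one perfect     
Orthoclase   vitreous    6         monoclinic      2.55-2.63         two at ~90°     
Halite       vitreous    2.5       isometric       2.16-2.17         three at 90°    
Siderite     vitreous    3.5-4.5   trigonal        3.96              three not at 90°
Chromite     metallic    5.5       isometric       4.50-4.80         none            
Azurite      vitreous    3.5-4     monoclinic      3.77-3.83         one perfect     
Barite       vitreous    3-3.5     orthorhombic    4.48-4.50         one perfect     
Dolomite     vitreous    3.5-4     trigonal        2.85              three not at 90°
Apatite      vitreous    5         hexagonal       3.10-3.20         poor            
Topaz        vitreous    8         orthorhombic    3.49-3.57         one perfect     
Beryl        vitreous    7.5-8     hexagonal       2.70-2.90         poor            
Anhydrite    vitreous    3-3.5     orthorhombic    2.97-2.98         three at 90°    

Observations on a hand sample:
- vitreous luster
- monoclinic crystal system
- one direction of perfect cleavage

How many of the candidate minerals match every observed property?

3

Vitreous luster rules out Malachite, Chromite.
Monoclinic crystal system: only Biotite, Staurolite, Epidote, Orthoclase, Azurite remain.
One direction of perfect cleavage eliminates Staurolite, Orthoclase.
Consistent with every observation: Azurite, Biotite, Epidote.
That is 3 minerals.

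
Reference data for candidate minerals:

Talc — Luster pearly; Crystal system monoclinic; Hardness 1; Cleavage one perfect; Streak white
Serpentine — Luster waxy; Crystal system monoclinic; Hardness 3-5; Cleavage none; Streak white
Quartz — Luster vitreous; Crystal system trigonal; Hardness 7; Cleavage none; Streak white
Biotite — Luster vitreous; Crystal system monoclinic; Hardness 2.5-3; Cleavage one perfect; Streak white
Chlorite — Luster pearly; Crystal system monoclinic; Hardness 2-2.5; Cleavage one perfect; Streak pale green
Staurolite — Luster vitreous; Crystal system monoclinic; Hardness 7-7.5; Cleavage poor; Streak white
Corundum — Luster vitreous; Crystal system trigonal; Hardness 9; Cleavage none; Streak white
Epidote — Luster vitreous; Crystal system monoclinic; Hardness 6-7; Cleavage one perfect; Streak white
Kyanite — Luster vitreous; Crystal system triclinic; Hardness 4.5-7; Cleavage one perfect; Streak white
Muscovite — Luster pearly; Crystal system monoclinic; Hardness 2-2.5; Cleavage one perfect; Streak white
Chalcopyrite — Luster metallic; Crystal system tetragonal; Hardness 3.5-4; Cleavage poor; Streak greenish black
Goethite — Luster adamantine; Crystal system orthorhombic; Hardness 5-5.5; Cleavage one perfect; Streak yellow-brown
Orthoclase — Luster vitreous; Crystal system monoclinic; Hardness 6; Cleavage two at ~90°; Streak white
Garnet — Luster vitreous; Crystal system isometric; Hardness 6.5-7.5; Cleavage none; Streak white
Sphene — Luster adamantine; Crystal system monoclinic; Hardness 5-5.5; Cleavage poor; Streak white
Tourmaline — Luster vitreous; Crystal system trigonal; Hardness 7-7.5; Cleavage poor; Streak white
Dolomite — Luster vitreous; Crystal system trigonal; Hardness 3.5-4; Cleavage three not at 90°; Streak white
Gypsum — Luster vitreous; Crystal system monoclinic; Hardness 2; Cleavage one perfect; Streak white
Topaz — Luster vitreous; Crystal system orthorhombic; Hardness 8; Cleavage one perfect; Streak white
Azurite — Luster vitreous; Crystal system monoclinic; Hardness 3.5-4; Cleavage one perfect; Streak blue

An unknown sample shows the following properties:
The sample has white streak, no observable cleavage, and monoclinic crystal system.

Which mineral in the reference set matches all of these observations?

Serpentine

White streak excludes Chlorite, Chalcopyrite, Goethite, Azurite.
No observable cleavage — Serpentine, Quartz, Corundum, Garnet remain.
Monoclinic crystal system — only Serpentine remains.
Serpentine is the sole remaining match.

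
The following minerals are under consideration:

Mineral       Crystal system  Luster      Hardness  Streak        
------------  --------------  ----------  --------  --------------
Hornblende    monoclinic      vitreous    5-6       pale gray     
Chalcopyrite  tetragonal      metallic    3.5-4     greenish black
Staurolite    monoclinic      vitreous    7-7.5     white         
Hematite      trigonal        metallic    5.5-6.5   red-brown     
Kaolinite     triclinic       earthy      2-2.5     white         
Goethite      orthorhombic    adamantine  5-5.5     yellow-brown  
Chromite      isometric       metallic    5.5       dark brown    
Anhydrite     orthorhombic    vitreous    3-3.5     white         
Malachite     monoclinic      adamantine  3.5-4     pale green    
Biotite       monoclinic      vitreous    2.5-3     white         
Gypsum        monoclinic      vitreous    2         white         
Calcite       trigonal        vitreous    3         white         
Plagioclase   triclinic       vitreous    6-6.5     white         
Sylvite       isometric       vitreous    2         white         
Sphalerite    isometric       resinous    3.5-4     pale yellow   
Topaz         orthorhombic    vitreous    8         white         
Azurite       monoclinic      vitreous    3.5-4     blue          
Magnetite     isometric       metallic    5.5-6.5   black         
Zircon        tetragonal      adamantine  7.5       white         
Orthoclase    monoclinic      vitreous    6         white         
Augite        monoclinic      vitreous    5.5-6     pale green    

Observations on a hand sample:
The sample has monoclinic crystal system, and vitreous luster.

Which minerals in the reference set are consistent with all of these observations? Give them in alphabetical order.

Augite, Azurite, Biotite, Gypsum, Hornblende, Orthoclase, Staurolite

Monoclinic crystal system: Hornblende, Staurolite, Malachite, Biotite, Gypsum, Azurite, Orthoclase, Augite remain.
Vitreous luster eliminates Malachite.
The minerals that satisfy all observations are Augite, Azurite, Biotite, Gypsum, Hornblende, Orthoclase, Staurolite.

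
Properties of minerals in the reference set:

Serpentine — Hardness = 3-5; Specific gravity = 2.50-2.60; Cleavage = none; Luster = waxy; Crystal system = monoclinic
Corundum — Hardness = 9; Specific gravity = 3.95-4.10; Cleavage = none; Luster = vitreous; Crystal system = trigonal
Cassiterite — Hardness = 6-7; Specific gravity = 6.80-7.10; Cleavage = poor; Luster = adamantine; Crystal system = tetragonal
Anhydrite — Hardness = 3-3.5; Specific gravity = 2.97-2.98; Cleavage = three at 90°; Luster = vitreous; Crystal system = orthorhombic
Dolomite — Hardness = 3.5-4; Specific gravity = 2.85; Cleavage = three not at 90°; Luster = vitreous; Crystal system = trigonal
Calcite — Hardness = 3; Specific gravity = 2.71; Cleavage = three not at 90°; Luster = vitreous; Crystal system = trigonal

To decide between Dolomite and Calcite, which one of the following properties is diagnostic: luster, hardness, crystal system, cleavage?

hardness

Luster: both vitreous — identical.
Hardness: Dolomite 3.5-4, Calcite 3 — distinct.
Crystal system: both trigonal — identical.
Cleavage: both three not at 90° — identical.
Hardness is the diagnostic property here.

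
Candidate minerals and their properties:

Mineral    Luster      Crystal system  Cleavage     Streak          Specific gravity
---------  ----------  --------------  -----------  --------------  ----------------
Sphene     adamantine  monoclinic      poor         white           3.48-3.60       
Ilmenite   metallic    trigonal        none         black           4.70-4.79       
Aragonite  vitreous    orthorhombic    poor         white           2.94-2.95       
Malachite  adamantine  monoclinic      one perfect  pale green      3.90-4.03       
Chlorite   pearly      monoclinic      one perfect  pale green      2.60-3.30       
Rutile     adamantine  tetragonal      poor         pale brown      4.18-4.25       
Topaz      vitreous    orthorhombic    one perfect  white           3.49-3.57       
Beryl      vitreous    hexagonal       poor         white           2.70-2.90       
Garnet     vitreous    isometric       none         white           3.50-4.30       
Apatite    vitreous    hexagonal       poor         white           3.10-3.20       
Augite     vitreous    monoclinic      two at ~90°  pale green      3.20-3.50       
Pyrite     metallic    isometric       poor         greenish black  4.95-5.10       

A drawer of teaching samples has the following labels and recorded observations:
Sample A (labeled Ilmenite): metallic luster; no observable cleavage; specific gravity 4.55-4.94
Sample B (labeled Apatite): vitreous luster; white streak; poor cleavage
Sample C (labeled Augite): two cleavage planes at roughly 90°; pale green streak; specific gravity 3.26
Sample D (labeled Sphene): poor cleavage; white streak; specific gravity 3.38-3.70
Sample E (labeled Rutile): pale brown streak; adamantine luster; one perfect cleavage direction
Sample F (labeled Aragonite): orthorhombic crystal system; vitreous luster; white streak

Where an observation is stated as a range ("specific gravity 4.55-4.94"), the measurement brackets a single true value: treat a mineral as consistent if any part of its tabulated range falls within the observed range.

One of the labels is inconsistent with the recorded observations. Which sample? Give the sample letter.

E

Sample A: all recorded properties match Ilmenite.
Sample B: all recorded properties match Apatite.
Sample C: all recorded properties match Augite.
Sample D: all recorded properties match Sphene.
Sample E: Rutile has cleavage poor, but the record shows one perfect cleavage direction — this label is wrong.
Sample F: all recorded properties match Aragonite.
Sample E is the mislabeled one.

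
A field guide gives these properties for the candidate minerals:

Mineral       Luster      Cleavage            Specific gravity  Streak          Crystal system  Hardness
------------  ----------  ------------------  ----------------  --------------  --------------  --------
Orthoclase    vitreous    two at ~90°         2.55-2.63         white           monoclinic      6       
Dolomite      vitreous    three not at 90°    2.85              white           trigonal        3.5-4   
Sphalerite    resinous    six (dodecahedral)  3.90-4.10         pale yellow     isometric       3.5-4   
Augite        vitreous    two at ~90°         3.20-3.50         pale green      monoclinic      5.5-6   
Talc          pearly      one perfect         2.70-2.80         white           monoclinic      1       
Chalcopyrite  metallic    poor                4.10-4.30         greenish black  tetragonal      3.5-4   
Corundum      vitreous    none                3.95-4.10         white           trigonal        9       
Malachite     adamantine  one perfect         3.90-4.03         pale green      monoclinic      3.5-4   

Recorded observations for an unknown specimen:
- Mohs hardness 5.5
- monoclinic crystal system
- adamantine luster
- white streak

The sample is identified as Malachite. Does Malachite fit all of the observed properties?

Mohs hardness 5.5 — Malachite has hardness 3.5-4; a mismatch.
Monoclinic crystal system — fits Malachite (monoclinic system).
Adamantine luster — fits Malachite (adamantine luster).
White streak — Malachite has pale green streak; a mismatch.
2 of the observed properties are inconsistent with Malachite.

Inconsistent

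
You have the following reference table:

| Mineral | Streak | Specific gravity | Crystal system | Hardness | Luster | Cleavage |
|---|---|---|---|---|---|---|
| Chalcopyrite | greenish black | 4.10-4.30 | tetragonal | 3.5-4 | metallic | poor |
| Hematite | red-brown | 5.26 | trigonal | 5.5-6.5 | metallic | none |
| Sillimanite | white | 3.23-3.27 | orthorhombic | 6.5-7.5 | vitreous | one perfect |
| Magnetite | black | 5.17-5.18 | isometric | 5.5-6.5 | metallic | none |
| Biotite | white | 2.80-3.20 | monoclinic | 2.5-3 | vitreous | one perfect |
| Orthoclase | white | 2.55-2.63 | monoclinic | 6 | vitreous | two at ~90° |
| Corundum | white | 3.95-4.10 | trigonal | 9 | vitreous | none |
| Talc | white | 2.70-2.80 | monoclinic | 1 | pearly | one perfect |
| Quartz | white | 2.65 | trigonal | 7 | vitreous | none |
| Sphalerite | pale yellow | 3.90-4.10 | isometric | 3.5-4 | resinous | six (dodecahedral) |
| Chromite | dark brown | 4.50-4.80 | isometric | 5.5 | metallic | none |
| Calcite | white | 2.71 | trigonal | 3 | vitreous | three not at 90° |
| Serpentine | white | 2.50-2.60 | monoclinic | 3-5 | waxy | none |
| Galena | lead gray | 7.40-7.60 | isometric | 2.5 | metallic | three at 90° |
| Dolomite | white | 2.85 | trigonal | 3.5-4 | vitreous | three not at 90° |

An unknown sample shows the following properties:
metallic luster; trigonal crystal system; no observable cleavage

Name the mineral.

Hematite

Metallic luster — leaves Chalcopyrite, Hematite, Magnetite, Chromite, Galena.
Trigonal crystal system — narrows the field to Hematite.
No observable cleavage — consistent with all remaining minerals.
Only Hematite satisfies all observations.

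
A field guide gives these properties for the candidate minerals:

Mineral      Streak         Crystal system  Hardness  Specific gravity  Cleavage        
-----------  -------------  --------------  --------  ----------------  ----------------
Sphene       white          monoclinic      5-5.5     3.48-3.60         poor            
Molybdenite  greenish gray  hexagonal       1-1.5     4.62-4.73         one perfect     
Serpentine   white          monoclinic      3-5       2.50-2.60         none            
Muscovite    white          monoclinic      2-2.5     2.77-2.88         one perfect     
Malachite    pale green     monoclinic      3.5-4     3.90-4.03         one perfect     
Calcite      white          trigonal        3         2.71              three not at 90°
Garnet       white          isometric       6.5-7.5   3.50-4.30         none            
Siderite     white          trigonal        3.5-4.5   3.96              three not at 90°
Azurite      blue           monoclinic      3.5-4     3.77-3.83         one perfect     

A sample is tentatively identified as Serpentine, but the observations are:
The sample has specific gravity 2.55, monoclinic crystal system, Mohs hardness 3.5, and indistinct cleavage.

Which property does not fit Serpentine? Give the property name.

cleavage

Specific gravity 2.55: Serpentine has SG 2.50-2.60 — consistent.
Monoclinic crystal system: Serpentine has monoclinic system — consistent.
Mohs hardness 3.5: Serpentine has hardness 3-5 — consistent.
Indistinct cleavage: Serpentine has cleavage none — does not match.
The cleavage is the one property that does not fit.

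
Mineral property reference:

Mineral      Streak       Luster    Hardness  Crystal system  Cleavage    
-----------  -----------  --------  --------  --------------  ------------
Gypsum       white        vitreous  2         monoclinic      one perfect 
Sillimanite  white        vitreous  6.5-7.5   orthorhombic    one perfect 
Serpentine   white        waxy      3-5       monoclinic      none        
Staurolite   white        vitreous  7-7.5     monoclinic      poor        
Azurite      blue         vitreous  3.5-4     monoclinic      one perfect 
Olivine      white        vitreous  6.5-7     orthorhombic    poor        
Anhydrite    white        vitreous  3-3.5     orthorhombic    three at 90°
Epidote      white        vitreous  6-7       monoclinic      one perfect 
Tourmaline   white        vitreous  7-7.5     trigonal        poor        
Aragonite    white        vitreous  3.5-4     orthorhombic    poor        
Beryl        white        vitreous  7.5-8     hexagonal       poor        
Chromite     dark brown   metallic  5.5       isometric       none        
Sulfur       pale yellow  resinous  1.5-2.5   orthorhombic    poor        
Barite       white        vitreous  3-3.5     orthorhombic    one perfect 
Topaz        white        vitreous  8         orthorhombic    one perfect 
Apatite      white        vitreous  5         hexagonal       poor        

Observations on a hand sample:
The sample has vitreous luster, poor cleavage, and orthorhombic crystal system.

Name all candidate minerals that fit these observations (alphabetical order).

Aragonite, Olivine

Vitreous luster eliminates Serpentine, Chromite, Sulfur.
Poor cleavage — leaves Staurolite, Olivine, Tourmaline, Aragonite, Beryl, Apatite.
Orthorhombic crystal system — only Olivine, Aragonite remain.
Consistent with every observation: Aragonite, Olivine.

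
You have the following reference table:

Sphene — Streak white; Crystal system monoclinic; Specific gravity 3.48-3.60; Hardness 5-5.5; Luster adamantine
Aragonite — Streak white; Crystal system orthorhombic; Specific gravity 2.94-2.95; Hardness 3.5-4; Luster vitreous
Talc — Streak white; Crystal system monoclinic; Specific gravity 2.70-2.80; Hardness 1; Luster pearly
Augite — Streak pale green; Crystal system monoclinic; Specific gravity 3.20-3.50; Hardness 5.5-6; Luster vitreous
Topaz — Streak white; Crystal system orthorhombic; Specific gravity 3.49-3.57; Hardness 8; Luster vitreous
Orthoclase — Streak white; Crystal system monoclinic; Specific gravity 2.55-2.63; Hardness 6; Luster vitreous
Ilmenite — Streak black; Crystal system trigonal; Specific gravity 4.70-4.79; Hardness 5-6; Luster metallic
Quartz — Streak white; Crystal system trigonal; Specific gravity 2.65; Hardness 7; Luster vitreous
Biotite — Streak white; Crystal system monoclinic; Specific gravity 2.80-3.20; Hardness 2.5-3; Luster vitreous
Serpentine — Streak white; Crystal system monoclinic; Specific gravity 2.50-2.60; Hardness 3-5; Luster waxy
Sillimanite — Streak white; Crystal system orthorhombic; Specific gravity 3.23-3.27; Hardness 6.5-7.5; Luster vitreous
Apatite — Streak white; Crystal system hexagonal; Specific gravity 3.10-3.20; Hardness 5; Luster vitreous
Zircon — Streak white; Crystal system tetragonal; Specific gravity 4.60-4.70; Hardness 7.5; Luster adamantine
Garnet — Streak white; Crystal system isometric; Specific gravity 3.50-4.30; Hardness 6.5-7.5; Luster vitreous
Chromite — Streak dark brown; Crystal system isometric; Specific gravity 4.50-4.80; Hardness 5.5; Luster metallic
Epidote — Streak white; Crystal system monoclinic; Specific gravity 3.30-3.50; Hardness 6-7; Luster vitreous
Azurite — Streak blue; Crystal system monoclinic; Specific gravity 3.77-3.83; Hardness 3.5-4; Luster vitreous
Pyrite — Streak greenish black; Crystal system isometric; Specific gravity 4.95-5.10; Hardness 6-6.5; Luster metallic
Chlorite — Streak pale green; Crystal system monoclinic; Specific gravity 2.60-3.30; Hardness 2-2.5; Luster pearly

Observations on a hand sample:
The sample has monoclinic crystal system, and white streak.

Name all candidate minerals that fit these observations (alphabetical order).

Biotite, Epidote, Orthoclase, Serpentine, Sphene, Talc

Monoclinic crystal system — only Sphene, Talc, Augite, Orthoclase, Biotite, Serpentine, Epidote, Azurite, Chlorite remain.
White streak eliminates Augite, Azurite, Chlorite.
Remaining candidates: Biotite, Epidote, Orthoclase, Serpentine, Sphene, Talc.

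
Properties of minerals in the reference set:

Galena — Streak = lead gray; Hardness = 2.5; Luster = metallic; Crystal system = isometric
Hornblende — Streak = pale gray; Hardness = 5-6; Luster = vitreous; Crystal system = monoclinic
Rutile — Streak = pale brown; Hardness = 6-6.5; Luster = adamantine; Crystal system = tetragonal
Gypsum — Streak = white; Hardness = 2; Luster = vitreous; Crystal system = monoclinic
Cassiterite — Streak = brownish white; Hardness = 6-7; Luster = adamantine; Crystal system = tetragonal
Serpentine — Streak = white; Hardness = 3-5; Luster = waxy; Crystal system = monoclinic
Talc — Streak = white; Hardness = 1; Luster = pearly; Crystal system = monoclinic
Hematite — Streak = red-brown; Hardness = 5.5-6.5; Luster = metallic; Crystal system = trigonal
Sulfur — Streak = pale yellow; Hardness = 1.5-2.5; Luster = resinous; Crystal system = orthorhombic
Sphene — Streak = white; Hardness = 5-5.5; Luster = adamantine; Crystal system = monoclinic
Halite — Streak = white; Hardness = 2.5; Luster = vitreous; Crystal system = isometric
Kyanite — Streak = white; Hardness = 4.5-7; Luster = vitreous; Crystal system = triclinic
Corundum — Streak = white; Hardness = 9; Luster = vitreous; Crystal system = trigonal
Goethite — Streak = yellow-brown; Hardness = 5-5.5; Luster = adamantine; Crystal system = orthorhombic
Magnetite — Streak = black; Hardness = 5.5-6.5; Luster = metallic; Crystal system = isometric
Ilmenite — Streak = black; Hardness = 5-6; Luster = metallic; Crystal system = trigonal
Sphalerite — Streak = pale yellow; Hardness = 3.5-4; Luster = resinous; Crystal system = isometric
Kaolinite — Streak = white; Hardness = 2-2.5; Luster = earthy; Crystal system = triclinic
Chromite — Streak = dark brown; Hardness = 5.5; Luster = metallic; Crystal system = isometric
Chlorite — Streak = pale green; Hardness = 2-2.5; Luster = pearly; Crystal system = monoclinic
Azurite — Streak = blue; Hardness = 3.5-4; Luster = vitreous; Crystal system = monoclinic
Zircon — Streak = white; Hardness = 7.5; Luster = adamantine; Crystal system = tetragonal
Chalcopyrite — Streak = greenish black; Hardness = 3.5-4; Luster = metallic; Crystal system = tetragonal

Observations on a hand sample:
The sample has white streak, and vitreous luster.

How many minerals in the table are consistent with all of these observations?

White streak: narrows the field to Gypsum, Serpentine, Talc, Sphene, Halite, Kyanite, Corundum, Kaolinite, Zircon.
Vitreous luster: leaves Gypsum, Halite, Kyanite, Corundum.
The minerals that satisfy all observations are Corundum, Gypsum, Halite, Kyanite.
That is 4 minerals.

4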